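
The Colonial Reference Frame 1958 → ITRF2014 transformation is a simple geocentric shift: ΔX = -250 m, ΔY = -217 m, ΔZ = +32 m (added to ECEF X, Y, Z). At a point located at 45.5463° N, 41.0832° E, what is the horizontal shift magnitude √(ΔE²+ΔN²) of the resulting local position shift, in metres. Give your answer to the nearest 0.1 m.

258.7 m

At φ = 45.5463°, λ = 41.0832°: sin φ = 0.713817, cos φ = 0.700333, sin λ = 0.657154, cos λ = 0.753756.
ΔE = −sin λ·ΔX + cos λ·ΔY = −(0.657154)·(-250) + (0.753756)·(-217) = 0.72 m.
ΔN = −sin φ cos λ·ΔX − sin φ sin λ·ΔY + cos φ·ΔZ = −(0.713817)(0.753756)(-250) − (0.713817)(0.657154)(-217) + (0.700333)(32) = 258.71 m.
Horizontal magnitude = √(ΔE² + ΔN²) = √(0.72² + 258.71²) = 258.71 m.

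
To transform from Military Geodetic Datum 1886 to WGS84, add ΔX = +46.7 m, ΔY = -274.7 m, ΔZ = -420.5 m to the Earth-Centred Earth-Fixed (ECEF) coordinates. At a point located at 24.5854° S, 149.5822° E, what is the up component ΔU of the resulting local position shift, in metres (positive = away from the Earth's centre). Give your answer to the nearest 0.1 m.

ΔU = 11.9 m

At φ = -24.5854°, λ = 149.5822°: sin φ = -0.416049, cos φ = 0.909342, sin λ = 0.506302, cos λ = -0.862356.
ΔU = cos φ cos λ·ΔX + cos φ sin λ·ΔY + sin φ·ΔZ = (0.909342)(-0.862356)(46.7) + (0.909342)(0.506302)(-274.7) + (-0.416049)(-420.5) = 11.86 m.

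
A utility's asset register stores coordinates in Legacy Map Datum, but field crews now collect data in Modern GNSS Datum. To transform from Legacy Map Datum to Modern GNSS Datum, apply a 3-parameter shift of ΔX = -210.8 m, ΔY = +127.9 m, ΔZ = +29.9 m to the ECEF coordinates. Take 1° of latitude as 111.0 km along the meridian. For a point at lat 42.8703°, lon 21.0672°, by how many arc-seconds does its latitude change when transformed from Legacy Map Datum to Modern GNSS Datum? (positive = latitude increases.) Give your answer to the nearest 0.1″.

sin φ = 0.680341, cos φ = 0.732896, sin λ = 0.359463, cos λ = 0.933159.
North component: ΔN = −sin φ cos λ·ΔX − sin φ sin λ·ΔY + cos φ·ΔZ = −(0.680341)(0.933159)(-210.8) − (0.680341)(0.359463)(127.9) + (0.732896)(29.9) = 124.46 m.
1° of latitude spans 111000 m, so Δφ = 124.46 / 111000 × 3600 = 4.037″.

Δφ = 4.0″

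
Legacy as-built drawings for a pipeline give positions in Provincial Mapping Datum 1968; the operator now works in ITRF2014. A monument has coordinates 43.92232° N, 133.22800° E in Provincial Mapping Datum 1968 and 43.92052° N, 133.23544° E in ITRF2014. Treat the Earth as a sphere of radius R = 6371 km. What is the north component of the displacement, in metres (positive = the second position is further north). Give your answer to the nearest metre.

Δφ = 43.92052° − 43.92232° = -0.00180°; Δλ = 133.23544° − 133.22800° = +0.00744°.
1° along a meridian = πR/180 = 111195 m.
ΔN = Δφ × 111195 = -200.2 m; ΔE = Δλ × 111195 × cos(43.92232°) = +0.00744 × 111195 × 0.720281 = 595.9 m.

ΔN = -200 m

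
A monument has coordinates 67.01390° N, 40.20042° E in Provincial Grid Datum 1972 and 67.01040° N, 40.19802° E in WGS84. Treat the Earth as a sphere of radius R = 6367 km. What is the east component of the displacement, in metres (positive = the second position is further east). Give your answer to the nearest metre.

ΔE = -104 m

Δφ = 67.01040° − 67.01390° = -0.00350°; Δλ = 40.19802° − 40.20042° = -0.00240°.
1° along a meridian = πR/180 = 111125 m.
ΔN = Δφ × 111125 = -388.9 m; ΔE = Δλ × 111125 × cos(67.01390°) = -0.00240 × 111125 × 0.390508 = -104.1 m.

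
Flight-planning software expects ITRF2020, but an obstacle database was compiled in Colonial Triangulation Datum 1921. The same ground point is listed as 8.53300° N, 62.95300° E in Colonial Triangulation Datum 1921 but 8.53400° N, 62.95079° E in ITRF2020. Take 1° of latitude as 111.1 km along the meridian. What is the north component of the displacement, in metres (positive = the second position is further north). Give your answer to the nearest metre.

ΔN = 111 m

Δφ = 8.53400° − 8.53300° = +0.00100°; Δλ = 62.95079° − 62.95300° = -0.00221°.
ΔN = Δφ × 111100 = 111.1 m; ΔE = Δλ × 111100 × cos(8.53300°) = -0.00221 × 111100 × 0.988931 = -242.8 m.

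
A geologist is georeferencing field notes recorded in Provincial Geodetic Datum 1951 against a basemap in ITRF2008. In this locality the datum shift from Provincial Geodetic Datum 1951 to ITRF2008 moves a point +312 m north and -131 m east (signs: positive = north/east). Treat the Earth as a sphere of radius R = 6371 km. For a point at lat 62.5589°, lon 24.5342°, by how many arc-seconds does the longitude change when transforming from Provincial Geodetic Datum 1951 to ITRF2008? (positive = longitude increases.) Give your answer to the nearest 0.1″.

At latitude 62.5589°, cos φ = 0.460837.
One radian of longitude at latitude φ spans R cos φ, so Δλ = ΔE / (R cos φ) = -131.0 / (6371000 × 0.460837) = -4.4619e-05 rad = -9.203″.

Δλ = -9.2″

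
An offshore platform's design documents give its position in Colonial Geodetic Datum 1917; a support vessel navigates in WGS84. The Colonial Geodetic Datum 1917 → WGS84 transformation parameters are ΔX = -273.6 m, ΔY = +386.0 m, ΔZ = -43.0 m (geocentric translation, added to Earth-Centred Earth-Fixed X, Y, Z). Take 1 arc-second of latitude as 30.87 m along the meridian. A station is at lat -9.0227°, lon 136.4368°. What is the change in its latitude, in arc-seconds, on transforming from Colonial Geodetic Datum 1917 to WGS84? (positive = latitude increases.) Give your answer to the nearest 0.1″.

sin φ = -0.156826, cos φ = 0.987626, sin λ = 0.689154, cos λ = -0.724615.
North component: ΔN = −sin φ cos λ·ΔX − sin φ sin λ·ΔY + cos φ·ΔZ = −(-0.156826)(-0.724615)(-273.6) − (-0.156826)(0.689154)(386.0) + (0.987626)(-43.0) = 30.34 m.
1° of latitude spans 3600 × 30.87 = 111132 m, so Δφ = 30.34 / 111132 × 3600 = 0.983″.

Δφ = 1.0″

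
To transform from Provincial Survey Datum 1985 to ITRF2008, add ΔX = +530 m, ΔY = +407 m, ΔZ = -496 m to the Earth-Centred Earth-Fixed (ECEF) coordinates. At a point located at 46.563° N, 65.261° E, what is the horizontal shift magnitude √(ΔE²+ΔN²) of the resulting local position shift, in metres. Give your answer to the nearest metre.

The local east axis at (φ, λ) is (−sin λ, cos λ, 0), so ΔE = −sin(65.261°)·530 + cos(65.261°)·407 = -311.03 m.
The local north axis is (−sin φ cos λ, −sin φ sin λ, cos φ), giving ΔN = -161.054 − 268.412 − 341.028 = -770.49 m.
Horizontal magnitude = √(ΔE² + ΔN²) = √((-311.03)² + (-770.49)²) = 830.91 m.

831 m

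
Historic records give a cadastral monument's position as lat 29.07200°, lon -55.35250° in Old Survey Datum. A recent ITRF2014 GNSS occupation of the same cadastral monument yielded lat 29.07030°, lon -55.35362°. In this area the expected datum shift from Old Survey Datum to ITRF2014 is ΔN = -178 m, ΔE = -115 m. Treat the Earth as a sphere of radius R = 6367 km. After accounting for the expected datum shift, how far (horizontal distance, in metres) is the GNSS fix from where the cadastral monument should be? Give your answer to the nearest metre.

Observed coordinate differences: Δφ = -0.00170°, Δλ = -0.00112°.
Converting to metres (1° lat = 111125 m, cos φ = 0.874010): observed ΔN = -188.9 m, observed ΔE = -108.8 m.
Subtracting the expected shift leaves a residual of -188.9 − (-178) = -10.9 m north and -108.8 − (-115) = 6.2 m east.
Residual distance = √((-10.9)² + 6.2²) = 12.6 m.

13 m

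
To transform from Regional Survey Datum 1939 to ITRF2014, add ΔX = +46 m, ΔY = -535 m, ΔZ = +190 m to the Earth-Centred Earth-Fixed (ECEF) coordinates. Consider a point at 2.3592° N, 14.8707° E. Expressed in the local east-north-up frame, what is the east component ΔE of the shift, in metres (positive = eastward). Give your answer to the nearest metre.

At φ = 2.3592°, λ = 14.8707°: sin φ = 0.041164, cos φ = 0.999152, sin λ = 0.256639, cos λ = 0.966507.
ΔE = −sin λ·ΔX + cos λ·ΔY = −(0.256639)·(46) + (0.966507)·(-535) = -528.89 m.

ΔE = -529 m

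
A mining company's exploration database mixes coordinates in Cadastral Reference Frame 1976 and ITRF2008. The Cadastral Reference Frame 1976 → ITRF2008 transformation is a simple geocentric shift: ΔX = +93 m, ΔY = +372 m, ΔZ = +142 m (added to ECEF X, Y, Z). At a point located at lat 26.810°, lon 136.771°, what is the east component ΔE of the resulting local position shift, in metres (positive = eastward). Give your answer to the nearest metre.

ΔE = -335 m

The local east axis at (φ, λ) is (−sin λ, cos λ, 0), so ΔE = −sin(136.771°)·93 + cos(136.771°)·372 = -334.74 m.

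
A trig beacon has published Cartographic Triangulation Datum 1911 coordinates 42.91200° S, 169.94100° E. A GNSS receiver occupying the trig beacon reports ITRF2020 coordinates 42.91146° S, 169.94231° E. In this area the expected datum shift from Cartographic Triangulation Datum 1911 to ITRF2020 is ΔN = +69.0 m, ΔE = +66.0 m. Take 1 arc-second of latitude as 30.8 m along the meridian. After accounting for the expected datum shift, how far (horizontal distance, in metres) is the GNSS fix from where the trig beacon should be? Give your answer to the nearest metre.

Observed coordinate differences: Δφ = +0.00054°, Δλ = +0.00131°.
Converting to metres (1° lat = 110880 m, cos φ = 0.732400): observed ΔN = 59.9 m, observed ΔE = 106.4 m.
Subtracting the expected shift leaves a residual of 59.9 − (69.0) = -9.1 m north and 106.4 − (66.0) = 40.4 m east.
Residual distance = √((-9.1)² + 40.4²) = 41.4 m.

41 m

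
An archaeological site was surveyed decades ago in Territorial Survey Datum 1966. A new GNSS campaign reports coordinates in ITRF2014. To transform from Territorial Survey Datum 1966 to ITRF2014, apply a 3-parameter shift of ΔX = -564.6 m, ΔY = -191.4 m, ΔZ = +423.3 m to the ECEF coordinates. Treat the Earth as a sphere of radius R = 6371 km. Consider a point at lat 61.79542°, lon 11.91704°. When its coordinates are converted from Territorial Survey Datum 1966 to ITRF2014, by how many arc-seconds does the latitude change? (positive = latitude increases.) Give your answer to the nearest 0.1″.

Δφ = 23.4″

sin φ = 0.881266, cos φ = 0.472621, sin λ = 0.206495, cos λ = 0.978448.
North component: ΔN = −sin φ cos λ·ΔX − sin φ sin λ·ΔY + cos φ·ΔZ = −(0.881266)(0.978448)(-564.6) − (0.881266)(0.206495)(-191.4) + (0.472621)(423.3) = 721.73 m.
1° of latitude spans πR/180 = 111195 m, so Δφ = 721.73 / 111195 × 3600 = 23.366″.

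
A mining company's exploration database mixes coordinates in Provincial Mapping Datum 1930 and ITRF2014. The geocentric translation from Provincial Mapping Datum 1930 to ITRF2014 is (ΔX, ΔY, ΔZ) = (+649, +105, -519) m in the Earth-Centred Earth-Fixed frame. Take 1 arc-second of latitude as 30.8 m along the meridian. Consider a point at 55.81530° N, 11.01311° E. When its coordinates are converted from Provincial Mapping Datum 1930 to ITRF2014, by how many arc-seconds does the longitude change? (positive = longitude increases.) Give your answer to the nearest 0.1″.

sin φ = 0.827231, cos φ = 0.561862, sin λ = 0.191034, cos λ = 0.981583.
East component: ΔE = −sin λ·ΔX + cos λ·ΔY = −(0.191034)(649) + (0.981583)(105) = -20.91 m.
1° of latitude spans 3600 × 30.80 = 110880 m; at latitude φ, 1° of longitude spans that × cos φ = 62299.3 m, so Δλ = -20.91 / 62299.3 × 3600 = -1.209″.

Δλ = -1.2″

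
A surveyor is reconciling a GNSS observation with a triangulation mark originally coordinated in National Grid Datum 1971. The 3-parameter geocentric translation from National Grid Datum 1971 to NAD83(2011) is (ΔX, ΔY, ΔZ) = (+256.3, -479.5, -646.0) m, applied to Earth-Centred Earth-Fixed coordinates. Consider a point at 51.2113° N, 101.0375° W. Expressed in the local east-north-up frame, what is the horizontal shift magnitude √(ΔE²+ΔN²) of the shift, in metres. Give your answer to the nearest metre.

At φ = 51.2113°, λ = -101.0375°: sin φ = 0.779462, cos φ = 0.626450, sin λ = -0.981502, cos λ = -0.191451.
ΔE = −sin λ·ΔX + cos λ·ΔY = −(-0.981502)·(256.3) + (-0.191451)·(-479.5) = 343.36 m.
ΔN = −sin φ cos λ·ΔX − sin φ sin λ·ΔY + cos φ·ΔZ = −(0.779462)(-0.191451)(256.3) − (0.779462)(-0.981502)(-479.5) + (0.626450)(-646.0) = -733.28 m.
Horizontal magnitude = √(ΔE² + ΔN²) = √(343.36² + (-733.28)²) = 809.69 m.

810 m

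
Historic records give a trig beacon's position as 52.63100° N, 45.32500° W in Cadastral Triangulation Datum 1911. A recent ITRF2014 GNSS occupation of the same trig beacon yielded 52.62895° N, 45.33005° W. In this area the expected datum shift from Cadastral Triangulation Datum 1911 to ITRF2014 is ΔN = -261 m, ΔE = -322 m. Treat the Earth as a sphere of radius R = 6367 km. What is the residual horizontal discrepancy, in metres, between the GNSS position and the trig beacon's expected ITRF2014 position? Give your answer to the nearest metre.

38 m

Observed coordinate differences: Δφ = -0.00205°, Δλ = -0.00505°.
Converting to metres (1° lat = 111125 m, cos φ = 0.606946): observed ΔN = -227.8 m, observed ΔE = -340.6 m.
Subtracting the expected shift leaves a residual of -227.8 − (-261) = 33.2 m north and -340.6 − (-322) = -18.6 m east.
Residual distance = √(33.2² + (-18.6)²) = 38.1 m.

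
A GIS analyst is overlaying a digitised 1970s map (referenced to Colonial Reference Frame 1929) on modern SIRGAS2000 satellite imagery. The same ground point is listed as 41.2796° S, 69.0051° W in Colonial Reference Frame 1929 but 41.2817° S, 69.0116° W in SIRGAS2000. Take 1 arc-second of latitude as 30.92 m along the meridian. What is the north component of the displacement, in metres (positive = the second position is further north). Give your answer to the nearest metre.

Δφ = -41.2817° − -41.2796° = -0.0021°; Δλ = -69.0116° − -69.0051° = -0.0065°.
1° of latitude = 3600 × 30.92 = 111312 m.
ΔN = Δφ × 111312 = -233.8 m; ΔE = Δλ × 111312 × cos(-41.2796°) = -0.0065 × 111312 × 0.751499 = -543.7 m.

ΔN = -234 m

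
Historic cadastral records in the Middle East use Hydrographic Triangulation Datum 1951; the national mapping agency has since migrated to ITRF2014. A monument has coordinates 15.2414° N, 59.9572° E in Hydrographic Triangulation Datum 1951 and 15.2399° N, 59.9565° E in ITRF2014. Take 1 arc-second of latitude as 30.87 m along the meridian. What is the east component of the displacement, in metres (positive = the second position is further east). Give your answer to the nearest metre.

Δφ = 15.2399° − 15.2414° = -0.0015°; Δλ = 59.9565° − 59.9572° = -0.0007°.
1° of latitude = 3600 × 30.87 = 111132 m.
ΔN = Δφ × 111132 = -166.7 m; ΔE = Δλ × 111132 × cos(15.2414°) = -0.0007 × 111132 × 0.964827 = -75.1 m.

ΔE = -75 m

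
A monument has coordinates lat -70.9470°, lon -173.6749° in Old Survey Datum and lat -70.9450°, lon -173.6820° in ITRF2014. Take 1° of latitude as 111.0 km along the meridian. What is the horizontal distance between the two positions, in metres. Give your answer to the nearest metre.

340 m

Δφ = -70.9450° − -70.9470° = +0.0020°; Δλ = -173.6820° − -173.6749° = -0.0071°.
ΔN = Δφ × 111000 = 222.0 m; ΔE = Δλ × 111000 × cos(-70.9470°) = -0.0071 × 111000 × 0.326443 = -257.3 m.
Distance = √(ΔE² + ΔN²) = √((-257.3)² + 222.0²) = 339.8 m.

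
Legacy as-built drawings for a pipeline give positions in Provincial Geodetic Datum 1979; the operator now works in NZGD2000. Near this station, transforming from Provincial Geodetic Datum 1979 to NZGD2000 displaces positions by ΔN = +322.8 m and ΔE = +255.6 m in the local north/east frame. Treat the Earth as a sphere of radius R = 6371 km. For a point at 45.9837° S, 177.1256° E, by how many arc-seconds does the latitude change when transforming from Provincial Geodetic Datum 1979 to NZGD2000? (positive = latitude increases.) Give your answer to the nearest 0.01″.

Δφ = 10.45″

On a sphere of radius R, 1 rad of latitude = R, so Δφ = ΔN / R = 322.8 / 6371000 = 5.0667e-05 rad = 10.451″.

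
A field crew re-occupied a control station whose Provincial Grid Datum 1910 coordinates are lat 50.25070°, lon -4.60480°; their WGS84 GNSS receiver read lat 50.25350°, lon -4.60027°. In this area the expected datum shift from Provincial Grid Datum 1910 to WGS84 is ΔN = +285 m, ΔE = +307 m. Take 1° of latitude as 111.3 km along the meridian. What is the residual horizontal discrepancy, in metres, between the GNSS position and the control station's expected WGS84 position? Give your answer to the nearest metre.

31 m

Observed coordinate differences: Δφ = +0.00280°, Δλ = +0.00453°.
Converting to metres (1° lat = 111300 m, cos φ = 0.639430): observed ΔN = 311.6 m, observed ΔE = 322.4 m.
Subtracting the expected shift leaves a residual of 311.6 − (285) = 26.6 m north and 322.4 − (307) = 15.4 m east.
Residual distance = √(26.6² + 15.4²) = 30.8 m.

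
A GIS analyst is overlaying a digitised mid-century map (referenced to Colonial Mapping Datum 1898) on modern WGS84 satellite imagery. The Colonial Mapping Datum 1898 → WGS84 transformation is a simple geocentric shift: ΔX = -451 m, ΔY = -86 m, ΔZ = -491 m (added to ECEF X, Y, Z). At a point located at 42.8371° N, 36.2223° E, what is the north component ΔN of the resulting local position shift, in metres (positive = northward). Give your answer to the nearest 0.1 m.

At φ = 42.8371°, λ = 36.2223°: sin φ = 0.679916, cos φ = 0.733290, sin λ = 0.590920, cos λ = 0.806730.
ΔN = −sin φ cos λ·ΔX − sin φ sin λ·ΔY + cos φ·ΔZ = −(0.679916)(0.806730)(-451) − (0.679916)(0.590920)(-86) + (0.733290)(-491) = -78.11 m.

ΔN = -78.1 m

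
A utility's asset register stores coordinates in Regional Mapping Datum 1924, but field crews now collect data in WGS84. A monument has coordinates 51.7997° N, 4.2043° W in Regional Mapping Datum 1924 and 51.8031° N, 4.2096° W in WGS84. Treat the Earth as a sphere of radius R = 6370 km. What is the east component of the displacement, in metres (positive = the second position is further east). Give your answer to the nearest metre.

Δφ = 51.8031° − 51.7997° = +0.0034°; Δλ = -4.2096° − -4.2043° = -0.0053°.
1° along a meridian = πR/180 = 111177 m.
ΔN = Δφ × 111177 = 378.0 m; ΔE = Δλ × 111177 × cos(51.7997°) = -0.0053 × 111177 × 0.618413 = -364.4 m.

ΔE = -364 m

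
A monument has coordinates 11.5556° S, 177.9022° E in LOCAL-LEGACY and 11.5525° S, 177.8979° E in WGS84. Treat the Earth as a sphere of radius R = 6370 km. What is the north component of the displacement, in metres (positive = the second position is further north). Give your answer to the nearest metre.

ΔN = 345 m

Δφ = -11.5525° − -11.5556° = +0.0031°; Δλ = 177.8979° − 177.9022° = -0.0043°.
1° along a meridian = πR/180 = 111177 m.
ΔN = Δφ × 111177 = 344.7 m; ΔE = Δλ × 111177 × cos(-11.5556°) = -0.0043 × 111177 × 0.979731 = -468.4 m.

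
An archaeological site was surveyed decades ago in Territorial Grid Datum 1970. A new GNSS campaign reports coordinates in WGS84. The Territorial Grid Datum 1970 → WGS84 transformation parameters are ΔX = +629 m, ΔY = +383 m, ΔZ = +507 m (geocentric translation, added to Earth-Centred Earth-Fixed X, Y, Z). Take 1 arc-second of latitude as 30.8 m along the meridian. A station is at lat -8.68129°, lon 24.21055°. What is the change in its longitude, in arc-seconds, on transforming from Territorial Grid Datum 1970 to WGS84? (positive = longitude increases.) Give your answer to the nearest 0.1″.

sin φ = -0.150938, cos φ = 0.988543, sin λ = 0.410091, cos λ = 0.912045.
East component: ΔE = −sin λ·ΔX + cos λ·ΔY = −(0.410091)(629) + (0.912045)(383) = 91.37 m.
1° of latitude spans 3600 × 30.80 = 110880 m; at latitude φ, 1° of longitude spans that × cos φ = 109609.7 m, so Δλ = 91.37 / 109609.7 × 3600 = 3.001″.

Δλ = 3.0″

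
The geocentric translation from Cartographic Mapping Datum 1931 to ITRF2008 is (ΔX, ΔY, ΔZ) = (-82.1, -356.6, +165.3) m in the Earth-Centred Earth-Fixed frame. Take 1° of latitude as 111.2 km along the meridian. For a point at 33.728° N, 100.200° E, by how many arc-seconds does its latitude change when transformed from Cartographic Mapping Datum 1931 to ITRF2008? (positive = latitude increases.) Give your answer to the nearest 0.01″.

Δφ = 10.50″

sin φ = 0.555251, cos φ = 0.831683, sin λ = 0.984196, cos λ = -0.177085.
North component: ΔN = −sin φ cos λ·ΔX − sin φ sin λ·ΔY + cos φ·ΔZ = −(0.555251)(-0.177085)(-82.1) − (0.555251)(0.984196)(-356.6) + (0.831683)(165.3) = 324.28 m.
1° of latitude spans 111200 m, so Δφ = 324.28 / 111200 × 3600 = 10.498″.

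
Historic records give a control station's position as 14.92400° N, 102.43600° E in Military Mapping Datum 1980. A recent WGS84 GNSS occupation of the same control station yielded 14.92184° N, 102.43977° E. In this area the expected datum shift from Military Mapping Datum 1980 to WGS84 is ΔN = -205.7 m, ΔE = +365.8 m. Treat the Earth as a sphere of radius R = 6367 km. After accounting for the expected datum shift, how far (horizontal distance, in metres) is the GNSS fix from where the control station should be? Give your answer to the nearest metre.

52 m

Observed coordinate differences: Δφ = -0.00216°, Δλ = +0.00377°.
Converting to metres (1° lat = 111125 m, cos φ = 0.966268): observed ΔN = -240.0 m, observed ΔE = 404.8 m.
Subtracting the expected shift leaves a residual of -240.0 − (-205.7) = -34.3 m north and 404.8 − (365.8) = 39.0 m east.
Residual distance = √((-34.3)² + 39.0²) = 52.0 m.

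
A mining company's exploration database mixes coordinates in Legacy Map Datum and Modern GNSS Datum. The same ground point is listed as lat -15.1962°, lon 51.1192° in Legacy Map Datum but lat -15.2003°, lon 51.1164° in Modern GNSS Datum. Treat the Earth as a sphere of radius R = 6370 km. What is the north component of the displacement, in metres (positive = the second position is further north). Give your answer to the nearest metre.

ΔN = -456 m

Δφ = -15.2003° − -15.1962° = -0.0041°; Δλ = 51.1164° − 51.1192° = -0.0028°.
1° along a meridian = πR/180 = 111177 m.
ΔN = Δφ × 111177 = -455.8 m; ΔE = Δλ × 111177 × cos(-15.1962°) = -0.0028 × 111177 × 0.965034 = -300.4 m.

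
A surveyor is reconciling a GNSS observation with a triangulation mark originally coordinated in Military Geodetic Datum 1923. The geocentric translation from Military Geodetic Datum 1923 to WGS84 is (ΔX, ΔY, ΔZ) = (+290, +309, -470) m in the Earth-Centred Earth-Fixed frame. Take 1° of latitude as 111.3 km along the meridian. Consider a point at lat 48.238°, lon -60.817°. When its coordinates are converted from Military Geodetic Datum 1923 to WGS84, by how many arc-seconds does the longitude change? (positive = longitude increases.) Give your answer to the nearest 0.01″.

Δλ = 19.61″

sin φ = 0.745918, cos φ = 0.666038, sin λ = -0.873067, cos λ = 0.487601.
East component: ΔE = −sin λ·ΔX + cos λ·ΔY = −(-0.873067)(290) + (0.487601)(309) = 403.86 m.
1° of latitude spans 111300 m; at latitude φ, 1° of longitude spans that × cos φ = 74130.0 m, so Δλ = 403.86 / 74130.0 × 3600 = 19.613″.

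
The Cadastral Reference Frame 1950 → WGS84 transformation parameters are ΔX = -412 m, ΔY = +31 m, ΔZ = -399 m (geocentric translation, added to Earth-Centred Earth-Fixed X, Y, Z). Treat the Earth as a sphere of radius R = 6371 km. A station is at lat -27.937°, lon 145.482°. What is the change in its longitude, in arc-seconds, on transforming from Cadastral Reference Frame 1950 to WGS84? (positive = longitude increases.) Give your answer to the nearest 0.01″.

Δλ = 7.62″

sin φ = -0.468500, cos φ = 0.883463, sin λ = 0.566665, cos λ = -0.823948.
East component: ΔE = −sin λ·ΔX + cos λ·ΔY = −(0.566665)(-412) + (-0.823948)(31) = 207.92 m.
1° of latitude spans πR/180 = 111195 m; at latitude φ, 1° of longitude spans that × cos φ = 98236.6 m, so Δλ = 207.92 / 98236.6 × 3600 = 7.620″.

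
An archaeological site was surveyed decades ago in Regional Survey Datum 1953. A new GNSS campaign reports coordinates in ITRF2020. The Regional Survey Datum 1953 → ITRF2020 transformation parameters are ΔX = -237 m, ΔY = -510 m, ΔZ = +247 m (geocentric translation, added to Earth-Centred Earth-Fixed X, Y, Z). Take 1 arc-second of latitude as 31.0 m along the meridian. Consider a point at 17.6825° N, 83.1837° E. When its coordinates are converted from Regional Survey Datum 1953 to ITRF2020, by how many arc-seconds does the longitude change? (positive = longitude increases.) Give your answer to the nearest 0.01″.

Δλ = 5.92″

sin φ = 0.303742, cos φ = 0.952754, sin λ = 0.992932, cos λ = 0.118686.
East component: ΔE = −sin λ·ΔX + cos λ·ΔY = −(0.992932)(-237) + (0.118686)(-510) = 174.79 m.
1° of latitude spans 3600 × 31.00 = 111600 m; at latitude φ, 1° of longitude spans that × cos φ = 106327.4 m, so Δλ = 174.79 / 106327.4 × 3600 = 5.918″.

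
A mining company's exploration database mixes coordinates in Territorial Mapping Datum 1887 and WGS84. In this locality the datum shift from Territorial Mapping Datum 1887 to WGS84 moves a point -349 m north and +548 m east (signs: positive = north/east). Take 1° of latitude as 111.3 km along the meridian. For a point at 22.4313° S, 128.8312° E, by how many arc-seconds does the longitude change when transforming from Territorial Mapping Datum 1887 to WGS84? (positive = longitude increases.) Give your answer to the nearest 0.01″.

Δλ = 19.18″

At latitude -22.4313°, cos φ = 0.924338.
1° of longitude at this latitude = 111.3 × cos φ = 102.88 km, so Δλ = 548.0 / 102878.8 = 0.0053267° = 19.176″.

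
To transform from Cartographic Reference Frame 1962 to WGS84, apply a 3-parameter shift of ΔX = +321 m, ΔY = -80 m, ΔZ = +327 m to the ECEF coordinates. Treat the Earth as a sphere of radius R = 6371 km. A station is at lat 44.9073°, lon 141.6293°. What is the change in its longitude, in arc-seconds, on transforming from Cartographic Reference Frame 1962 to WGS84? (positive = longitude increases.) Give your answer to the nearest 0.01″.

sin φ = 0.705962, cos φ = 0.708250, sin λ = 0.620747, cos λ = -0.784011.
East component: ΔE = −sin λ·ΔX + cos λ·ΔY = −(0.620747)(321) + (-0.784011)(-80) = -136.54 m.
1° of latitude spans πR/180 = 111195 m; at latitude φ, 1° of longitude spans that × cos φ = 78753.8 m, so Δλ = -136.54 / 78753.8 × 3600 = -6.241″.

Δλ = -6.24″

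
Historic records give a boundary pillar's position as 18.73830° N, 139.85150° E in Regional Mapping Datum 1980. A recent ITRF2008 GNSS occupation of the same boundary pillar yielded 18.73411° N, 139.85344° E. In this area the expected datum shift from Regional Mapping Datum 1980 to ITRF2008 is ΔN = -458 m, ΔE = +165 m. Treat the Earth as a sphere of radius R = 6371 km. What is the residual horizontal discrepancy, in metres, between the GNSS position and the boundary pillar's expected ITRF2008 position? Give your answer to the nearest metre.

Observed coordinate differences: Δφ = -0.00419°, Δλ = +0.00194°.
Converting to metres (1° lat = 111195 m, cos φ = 0.946996): observed ΔN = -465.9 m, observed ΔE = 204.3 m.
Subtracting the expected shift leaves a residual of -465.9 − (-458) = -7.9 m north and 204.3 − (165) = 39.3 m east.
Residual distance = √((-7.9)² + 39.3²) = 40.1 m.

40 m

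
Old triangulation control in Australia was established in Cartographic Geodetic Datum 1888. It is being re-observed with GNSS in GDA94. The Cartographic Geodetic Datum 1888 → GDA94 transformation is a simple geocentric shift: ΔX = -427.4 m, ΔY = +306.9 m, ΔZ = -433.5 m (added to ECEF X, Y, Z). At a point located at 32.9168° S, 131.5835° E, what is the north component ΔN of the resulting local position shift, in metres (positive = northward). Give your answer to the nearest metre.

ΔN = -85 m

At φ = -32.9168°, λ = 131.5835°: sin φ = -0.543421, cos φ = 0.839461, sin λ = 0.747989, cos λ = -0.663711.
ΔN = −sin φ cos λ·ΔX − sin φ sin λ·ΔY + cos φ·ΔZ = −(-0.543421)(-0.663711)(-427.4) − (-0.543421)(0.747989)(306.9) + (0.839461)(-433.5) = -85.01 m.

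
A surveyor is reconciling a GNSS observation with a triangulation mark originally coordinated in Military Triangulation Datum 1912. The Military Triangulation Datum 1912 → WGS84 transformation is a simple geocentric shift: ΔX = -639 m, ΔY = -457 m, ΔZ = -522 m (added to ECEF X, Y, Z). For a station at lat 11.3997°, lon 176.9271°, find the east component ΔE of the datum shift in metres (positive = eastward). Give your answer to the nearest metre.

The local east axis at (φ, λ) is (−sin λ, cos λ, 0), so ΔE = −sin(176.9271°)·(-639) + cos(176.9271°)·(-457) = 490.60 m.

ΔE = 491 m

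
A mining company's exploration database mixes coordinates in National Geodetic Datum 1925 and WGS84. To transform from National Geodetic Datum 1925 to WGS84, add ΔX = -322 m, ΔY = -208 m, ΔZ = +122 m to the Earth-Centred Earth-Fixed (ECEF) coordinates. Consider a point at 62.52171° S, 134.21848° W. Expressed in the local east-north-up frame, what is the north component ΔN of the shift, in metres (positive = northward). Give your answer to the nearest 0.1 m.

ΔN = 387.8 m

At φ = -62.52171°, λ = -134.21848°: sin φ = -0.887186, cos φ = 0.461412, sin λ = -0.716686, cos λ = -0.697396.
ΔN = −sin φ cos λ·ΔX − sin φ sin λ·ΔY + cos φ·ΔZ = −(-0.887186)(-0.697396)(-322) − (-0.887186)(-0.716686)(-208) + (0.461412)(122) = 387.77 m.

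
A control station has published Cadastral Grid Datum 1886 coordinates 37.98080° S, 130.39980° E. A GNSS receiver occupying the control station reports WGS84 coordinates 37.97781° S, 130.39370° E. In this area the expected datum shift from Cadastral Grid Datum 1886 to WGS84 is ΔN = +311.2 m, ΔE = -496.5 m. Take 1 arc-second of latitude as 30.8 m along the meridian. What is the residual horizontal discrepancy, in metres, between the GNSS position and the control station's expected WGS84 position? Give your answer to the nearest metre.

Observed coordinate differences: Δφ = +0.00299°, Δλ = -0.00610°.
Converting to metres (1° lat = 110880 m, cos φ = 0.788217): observed ΔN = 331.5 m, observed ΔE = -533.1 m.
Subtracting the expected shift leaves a residual of 331.5 − (311.2) = 20.3 m north and -533.1 − (-496.5) = -36.6 m east.
Residual distance = √(20.3² + (-36.6)²) = 41.9 m.

42 m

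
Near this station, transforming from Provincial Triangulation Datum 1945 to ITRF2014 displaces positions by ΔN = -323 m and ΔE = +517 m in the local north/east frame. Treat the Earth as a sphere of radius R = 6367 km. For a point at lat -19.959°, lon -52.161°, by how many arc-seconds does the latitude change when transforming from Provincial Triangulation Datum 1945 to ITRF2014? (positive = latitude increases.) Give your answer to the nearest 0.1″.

On a sphere of radius R, 1 rad of latitude = R, so Δφ = ΔN / R = -323.0 / 6367000 = -5.0730e-05 rad = -10.464″.

Δφ = -10.5″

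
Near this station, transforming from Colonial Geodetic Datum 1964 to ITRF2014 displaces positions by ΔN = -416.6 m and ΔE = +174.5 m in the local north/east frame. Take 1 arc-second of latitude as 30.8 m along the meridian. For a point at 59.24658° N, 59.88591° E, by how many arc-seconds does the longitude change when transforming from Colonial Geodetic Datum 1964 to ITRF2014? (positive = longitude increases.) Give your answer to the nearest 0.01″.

At latitude 59.24658°, cos φ = 0.511344.
1″ of longitude at this latitude = 30.80 × cos φ = 15.7494 m, so Δλ = 174.5 / 15.7494 = 11.080″.

Δλ = 11.08″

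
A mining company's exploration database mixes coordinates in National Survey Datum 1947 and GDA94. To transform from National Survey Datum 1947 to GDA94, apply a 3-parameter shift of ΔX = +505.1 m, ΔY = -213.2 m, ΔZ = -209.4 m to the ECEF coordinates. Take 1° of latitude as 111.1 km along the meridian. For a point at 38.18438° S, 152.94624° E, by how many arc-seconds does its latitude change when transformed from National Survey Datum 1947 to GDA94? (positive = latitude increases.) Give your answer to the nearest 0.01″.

Δφ = -16.29″

sin φ = -0.618194, cos φ = 0.786025, sin λ = 0.454826, cos λ = -0.890580.
North component: ΔN = −sin φ cos λ·ΔX − sin φ sin λ·ΔY + cos φ·ΔZ = −(-0.618194)(-0.890580)(505.1) − (-0.618194)(0.454826)(-213.2) + (0.786025)(-209.4) = -502.62 m.
1° of latitude spans 111100 m, so Δφ = -502.62 / 111100 × 3600 = -16.287″.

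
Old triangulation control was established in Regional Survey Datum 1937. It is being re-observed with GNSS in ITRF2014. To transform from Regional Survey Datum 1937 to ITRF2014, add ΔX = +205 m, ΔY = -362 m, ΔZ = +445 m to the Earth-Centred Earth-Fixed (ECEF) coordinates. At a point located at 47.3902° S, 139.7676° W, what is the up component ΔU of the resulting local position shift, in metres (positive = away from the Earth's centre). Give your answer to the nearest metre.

At φ = -47.3902°, λ = -139.7676°: sin φ = -0.735981, cos φ = 0.677002, sin λ = -0.645890, cos λ = -0.763431.
ΔU = cos φ cos λ·ΔX + cos φ sin λ·ΔY + sin φ·ΔZ = (0.677002)(-0.763431)(205) + (0.677002)(-0.645890)(-362) + (-0.735981)(445) = -275.17 m.

ΔU = -275 m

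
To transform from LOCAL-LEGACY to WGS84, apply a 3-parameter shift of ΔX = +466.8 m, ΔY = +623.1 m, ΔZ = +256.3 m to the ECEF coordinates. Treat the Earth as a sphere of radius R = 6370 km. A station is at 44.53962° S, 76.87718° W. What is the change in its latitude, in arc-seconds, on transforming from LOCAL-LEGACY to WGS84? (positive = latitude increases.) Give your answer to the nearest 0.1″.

Δφ = -5.5″

sin φ = -0.701402, cos φ = 0.712766, sin λ = -0.973886, cos λ = 0.227039.
North component: ΔN = −sin φ cos λ·ΔX − sin φ sin λ·ΔY + cos φ·ΔZ = −(-0.701402)(0.227039)(466.8) − (-0.701402)(-0.973886)(623.1) + (0.712766)(256.3) = -168.61 m.
1° of latitude spans πR/180 = 111177 m, so Δφ = -168.61 / 111177 × 3600 = -5.460″.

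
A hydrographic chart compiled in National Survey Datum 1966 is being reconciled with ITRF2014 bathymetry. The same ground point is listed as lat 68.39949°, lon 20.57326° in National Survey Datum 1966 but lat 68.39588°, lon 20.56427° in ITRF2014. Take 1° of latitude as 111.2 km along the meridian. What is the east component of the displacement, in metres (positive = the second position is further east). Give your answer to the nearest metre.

Δφ = 68.39588° − 68.39949° = -0.00361°; Δλ = 20.56427° − 20.57326° = -0.00899°.
ΔN = Δφ × 111200 = -401.4 m; ΔE = Δλ × 111200 × cos(68.39949°) = -0.00899 × 111200 × 0.368133 = -368.0 m.

ΔE = -368 m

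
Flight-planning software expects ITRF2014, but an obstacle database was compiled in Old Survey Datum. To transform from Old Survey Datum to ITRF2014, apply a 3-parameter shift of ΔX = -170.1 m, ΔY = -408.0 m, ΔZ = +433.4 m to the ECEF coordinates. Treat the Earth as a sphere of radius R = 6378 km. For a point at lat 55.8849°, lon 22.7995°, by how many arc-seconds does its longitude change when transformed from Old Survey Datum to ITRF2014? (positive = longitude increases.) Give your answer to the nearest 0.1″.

sin φ = 0.827913, cos φ = 0.560857, sin λ = 0.387508, cos λ = 0.921867.
East component: ΔE = −sin λ·ΔX + cos λ·ΔY = −(0.387508)(-170.1) + (0.921867)(-408.0) = -310.21 m.
1° of latitude spans πR/180 = 111317 m; at latitude φ, 1° of longitude spans that × cos φ = 62433.0 m, so Δλ = -310.21 / 62433.0 × 3600 = -17.887″.

Δλ = -17.9″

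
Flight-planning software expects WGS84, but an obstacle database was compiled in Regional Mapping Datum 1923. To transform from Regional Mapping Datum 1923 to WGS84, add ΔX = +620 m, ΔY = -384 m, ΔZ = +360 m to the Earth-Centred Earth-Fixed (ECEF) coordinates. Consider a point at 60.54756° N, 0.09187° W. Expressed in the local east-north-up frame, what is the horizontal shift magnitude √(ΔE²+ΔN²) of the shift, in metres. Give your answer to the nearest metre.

528 m

At φ = 60.54756°, λ = -0.09187°: sin φ = 0.870764, cos φ = 0.491701, sin λ = -0.001603, cos λ = 0.999999.
ΔE = −sin λ·ΔX + cos λ·ΔY = −(-0.001603)·(620) + (0.999999)·(-384) = -383.01 m.
ΔN = −sin φ cos λ·ΔX − sin φ sin λ·ΔY + cos φ·ΔZ = −(0.870764)(0.999999)(620) − (0.870764)(-0.001603)(-384) + (0.491701)(360) = -363.40 m.
Horizontal magnitude = √(ΔE² + ΔN²) = √((-383.01)² + (-363.40)²) = 527.97 m.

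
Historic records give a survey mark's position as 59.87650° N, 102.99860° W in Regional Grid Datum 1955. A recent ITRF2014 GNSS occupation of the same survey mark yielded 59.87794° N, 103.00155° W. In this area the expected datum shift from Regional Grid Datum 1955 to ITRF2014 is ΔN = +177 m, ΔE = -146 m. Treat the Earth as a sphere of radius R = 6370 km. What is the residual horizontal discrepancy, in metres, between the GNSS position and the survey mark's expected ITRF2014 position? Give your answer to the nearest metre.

Observed coordinate differences: Δφ = +0.00144°, Δλ = -0.00295°.
Converting to metres (1° lat = 111177 m, cos φ = 0.501866): observed ΔN = 160.1 m, observed ΔE = -164.6 m.
Subtracting the expected shift leaves a residual of 160.1 − (177) = -16.9 m north and -164.6 − (-146) = -18.6 m east.
Residual distance = √((-16.9)² + (-18.6)²) = 25.1 m.

25 m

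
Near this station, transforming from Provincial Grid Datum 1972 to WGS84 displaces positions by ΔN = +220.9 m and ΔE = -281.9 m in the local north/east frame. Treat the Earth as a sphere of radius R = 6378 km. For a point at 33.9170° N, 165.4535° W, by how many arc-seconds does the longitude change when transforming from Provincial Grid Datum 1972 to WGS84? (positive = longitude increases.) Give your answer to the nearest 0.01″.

At latitude 33.9170°, cos φ = 0.829847.
One radian of longitude at latitude φ spans R cos φ, so Δλ = ΔE / (R cos φ) = -281.9 / (6378000 × 0.829847) = -5.3261e-05 rad = -10.986″.

Δλ = -10.99″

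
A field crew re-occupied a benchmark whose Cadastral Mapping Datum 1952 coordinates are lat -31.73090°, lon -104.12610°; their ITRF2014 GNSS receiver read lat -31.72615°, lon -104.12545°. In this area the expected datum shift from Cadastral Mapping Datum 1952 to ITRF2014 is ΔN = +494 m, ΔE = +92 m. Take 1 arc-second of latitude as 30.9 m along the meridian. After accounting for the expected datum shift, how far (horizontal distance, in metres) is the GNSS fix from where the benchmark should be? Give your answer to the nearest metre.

46 m

Observed coordinate differences: Δφ = +0.00475°, Δλ = +0.00065°.
Converting to metres (1° lat = 111240 m, cos φ = 0.850528): observed ΔN = 528.4 m, observed ΔE = 61.5 m.
Subtracting the expected shift leaves a residual of 528.4 − (494) = 34.4 m north and 61.5 − (92) = -30.5 m east.
Residual distance = √(34.4² + (-30.5)²) = 46.0 m.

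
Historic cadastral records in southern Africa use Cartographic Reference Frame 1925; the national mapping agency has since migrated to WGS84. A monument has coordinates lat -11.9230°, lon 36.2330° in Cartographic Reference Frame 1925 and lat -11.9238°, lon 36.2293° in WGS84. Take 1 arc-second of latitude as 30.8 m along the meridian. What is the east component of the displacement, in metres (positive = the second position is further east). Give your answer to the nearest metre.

Δφ = -11.9238° − -11.9230° = -0.0008°; Δλ = 36.2293° − 36.2330° = -0.0037°.
1° of latitude = 3600 × 30.80 = 110880 m.
ΔN = Δφ × 110880 = -88.7 m; ΔE = Δλ × 110880 × cos(-11.9230°) = -0.0037 × 110880 × 0.978426 = -401.4 m.

ΔE = -401 m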